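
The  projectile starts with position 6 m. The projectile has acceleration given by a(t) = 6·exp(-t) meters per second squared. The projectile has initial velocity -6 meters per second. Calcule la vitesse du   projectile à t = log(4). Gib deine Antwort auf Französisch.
Pour résoudre ceci, nous devons prendre 1 primitive de notre équation de l'accélération a(t) = 6·exp(-t). En prenant ∫a(t)dt et en appliquant v(0) = -6, nous trouvons v(t) = -6·exp(-t). Nous avons la vitesse v(t) = -6·exp(-t). En substituant t = log(4): v(log(4)) = -3/2.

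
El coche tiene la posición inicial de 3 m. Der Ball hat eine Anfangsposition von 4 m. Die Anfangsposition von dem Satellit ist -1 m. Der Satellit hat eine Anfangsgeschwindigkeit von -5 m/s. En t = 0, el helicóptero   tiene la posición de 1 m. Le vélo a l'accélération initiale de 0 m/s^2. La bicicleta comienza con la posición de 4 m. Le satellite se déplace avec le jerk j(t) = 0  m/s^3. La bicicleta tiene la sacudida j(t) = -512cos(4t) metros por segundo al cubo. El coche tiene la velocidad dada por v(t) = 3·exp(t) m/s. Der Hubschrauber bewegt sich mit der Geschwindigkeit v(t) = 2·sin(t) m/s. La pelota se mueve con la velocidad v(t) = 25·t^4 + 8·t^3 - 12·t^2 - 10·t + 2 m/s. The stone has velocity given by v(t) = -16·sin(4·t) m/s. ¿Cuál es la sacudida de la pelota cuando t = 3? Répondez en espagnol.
Partiendo de la velocidad v(t) = 25·t^4 + 8·t^3 - 12·t^2 - 10·t + 2, tomamos 2 derivadas. Tomando d/dt de v(t), encontramos a(t) = 100·t^3 + 24·t^2 - 24·t - 10. Derivando la aceleración, obtenemos la sacudida: j(t) = 300·t^2 + 48·t - 24. Usando j(t) = 300·t^2 + 48·t - 24 y sustituyendo t = 3, encontramos j = 2820.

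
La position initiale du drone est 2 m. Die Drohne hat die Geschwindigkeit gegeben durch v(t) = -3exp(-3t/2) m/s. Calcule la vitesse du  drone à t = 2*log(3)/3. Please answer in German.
Aus der Gleichung für die Geschwindigkeit v(t) = -3·exp(-3·t/2), setzen wir t = 2*log(3)/3 ein und erhalten v = -1.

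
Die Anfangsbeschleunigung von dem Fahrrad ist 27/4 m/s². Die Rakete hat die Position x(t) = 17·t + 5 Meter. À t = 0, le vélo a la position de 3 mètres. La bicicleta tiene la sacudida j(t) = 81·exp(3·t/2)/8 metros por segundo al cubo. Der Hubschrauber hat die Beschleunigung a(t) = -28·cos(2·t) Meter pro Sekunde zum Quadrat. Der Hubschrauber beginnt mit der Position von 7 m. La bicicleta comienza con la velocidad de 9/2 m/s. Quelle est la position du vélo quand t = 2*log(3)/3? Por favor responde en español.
Debemos encontrar la antiderivada de nuestra ecuación de la sacudida j(t) = 81·exp(3·t/2)/8 3 veces. Tomando ∫j(t)dt y aplicando a(0) = 27/4, encontramos a(t) = 27·exp(3·t/2)/4. La integral de la aceleración, con v(0) = 9/2, da la velocidad: v(t) = 9·exp(3·t/2)/2. Tomando ∫v(t)dt y aplicando x(0) = 3, encontramos x(t) = 3·exp(3·t/2). Usando x(t) = 3·exp(3·t/2) y sustituyendo t = 2*log(3)/3, encontramos x = 9.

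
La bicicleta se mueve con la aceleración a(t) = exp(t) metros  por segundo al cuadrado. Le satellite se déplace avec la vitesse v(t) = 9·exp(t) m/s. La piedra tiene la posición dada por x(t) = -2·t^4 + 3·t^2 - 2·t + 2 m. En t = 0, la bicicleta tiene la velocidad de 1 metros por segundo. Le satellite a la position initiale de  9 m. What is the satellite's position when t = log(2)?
We must find the integral of our velocity equation v(t) = 9·exp(t) 1 time. Finding the antiderivative of v(t) and using x(0) = 9: x(t) = 9·exp(t). From the given position equation x(t) = 9·exp(t), we substitute t = log(2) to get x = 18.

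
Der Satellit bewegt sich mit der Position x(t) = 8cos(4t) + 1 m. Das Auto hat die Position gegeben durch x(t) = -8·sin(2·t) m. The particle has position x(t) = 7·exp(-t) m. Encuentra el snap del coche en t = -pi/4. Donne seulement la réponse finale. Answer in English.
The answer is 128.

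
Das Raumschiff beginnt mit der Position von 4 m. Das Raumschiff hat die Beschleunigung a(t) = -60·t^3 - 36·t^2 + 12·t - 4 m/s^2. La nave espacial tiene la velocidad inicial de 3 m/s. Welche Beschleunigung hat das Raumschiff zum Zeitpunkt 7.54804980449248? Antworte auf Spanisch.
De la ecuación de la aceleración a(t) = -60·t^3 - 36·t^2 + 12·t - 4, sustituimos t = 7.54804980449248 para obtener a = -27766.5811976793.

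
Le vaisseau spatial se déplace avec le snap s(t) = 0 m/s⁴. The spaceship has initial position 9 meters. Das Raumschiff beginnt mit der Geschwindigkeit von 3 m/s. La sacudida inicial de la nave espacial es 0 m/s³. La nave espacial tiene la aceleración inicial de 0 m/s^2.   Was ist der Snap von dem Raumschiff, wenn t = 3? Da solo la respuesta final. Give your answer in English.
At t = 3, s = 0.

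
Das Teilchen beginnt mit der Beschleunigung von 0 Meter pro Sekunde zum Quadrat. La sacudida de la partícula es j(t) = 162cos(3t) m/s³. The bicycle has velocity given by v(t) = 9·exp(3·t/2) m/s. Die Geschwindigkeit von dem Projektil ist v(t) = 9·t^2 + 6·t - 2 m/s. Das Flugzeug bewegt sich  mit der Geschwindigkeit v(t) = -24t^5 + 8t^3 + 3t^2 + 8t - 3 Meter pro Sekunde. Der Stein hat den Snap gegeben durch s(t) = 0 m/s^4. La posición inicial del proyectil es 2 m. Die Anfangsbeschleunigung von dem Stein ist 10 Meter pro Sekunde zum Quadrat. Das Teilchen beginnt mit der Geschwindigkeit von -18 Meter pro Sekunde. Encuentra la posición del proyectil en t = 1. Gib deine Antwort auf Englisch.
We must find the antiderivative of our velocity equation v(t) = 9·t^2 + 6·t - 2 1 time. Finding the integral of v(t) and using x(0) = 2: x(t) = 3·t^3 + 3·t^2 - 2·t + 2. We have position x(t) = 3·t^3 + 3·t^2 - 2·t + 2. Substituting t = 1: x(1) = 6.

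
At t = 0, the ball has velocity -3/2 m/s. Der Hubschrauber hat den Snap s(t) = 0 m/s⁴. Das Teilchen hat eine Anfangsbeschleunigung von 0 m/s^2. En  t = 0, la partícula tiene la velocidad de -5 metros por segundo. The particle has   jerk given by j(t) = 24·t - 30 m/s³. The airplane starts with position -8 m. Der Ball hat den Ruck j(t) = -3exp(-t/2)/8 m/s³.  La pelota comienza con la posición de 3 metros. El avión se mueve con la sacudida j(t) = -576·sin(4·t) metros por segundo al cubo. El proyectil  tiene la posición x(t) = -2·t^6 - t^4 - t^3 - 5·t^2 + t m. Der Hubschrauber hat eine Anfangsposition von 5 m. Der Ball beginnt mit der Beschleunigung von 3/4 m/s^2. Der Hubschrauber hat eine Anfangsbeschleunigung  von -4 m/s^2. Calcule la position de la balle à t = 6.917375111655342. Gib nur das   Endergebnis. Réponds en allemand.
Die Position bei t = 6.917375111655342 ist x = 0.0944131167217427.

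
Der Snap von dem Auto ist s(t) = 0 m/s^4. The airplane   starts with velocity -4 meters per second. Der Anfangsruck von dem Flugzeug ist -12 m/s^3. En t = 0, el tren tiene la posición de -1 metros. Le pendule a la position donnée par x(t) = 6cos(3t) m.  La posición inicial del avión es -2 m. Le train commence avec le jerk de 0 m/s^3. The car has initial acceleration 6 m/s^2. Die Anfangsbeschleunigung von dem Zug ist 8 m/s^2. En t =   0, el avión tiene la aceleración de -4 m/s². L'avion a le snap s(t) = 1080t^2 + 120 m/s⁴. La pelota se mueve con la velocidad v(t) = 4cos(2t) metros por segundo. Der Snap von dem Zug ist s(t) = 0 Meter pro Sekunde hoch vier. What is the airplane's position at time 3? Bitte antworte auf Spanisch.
Debemos encontrar la integral de nuestra ecuación del snap s(t) = 1080·t^2 + 120 4 veces. La antiderivada del snap es la sacudida. Usando j(0) = -12, obtenemos j(t) = 360·t^3 + 120·t - 12. Tomando ∫j(t)dt y aplicando a(0) = -4, encontramos a(t) = 90·t^4 + 60·t^2 - 12·t - 4. Tomando ∫a(t)dt y aplicando v(0) = -4, encontramos v(t) = 18·t^5 + 20·t^3 - 6·t^2 - 4·t - 4. Integrando la velocidad y usando la condición inicial x(0) = -2, obtenemos x(t) = 3·t^6 + 5·t^4 - 2·t^3 - 2·t^2 - 4·t - 2. Usando x(t) = 3·t^6 + 5·t^4 - 2·t^3 - 2·t^2 - 4·t - 2 y sustituyendo t = 3, encontramos x = 2506.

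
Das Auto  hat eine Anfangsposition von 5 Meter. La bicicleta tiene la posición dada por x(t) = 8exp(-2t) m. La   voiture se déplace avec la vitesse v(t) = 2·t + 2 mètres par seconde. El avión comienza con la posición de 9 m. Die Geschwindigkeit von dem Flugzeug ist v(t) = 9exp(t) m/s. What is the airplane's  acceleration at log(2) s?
We must differentiate our velocity equation v(t) = 9·exp(t) 1 time. Taking d/dt of v(t), we find a(t) = 9·exp(t). Using a(t) = 9·exp(t) and substituting t = log(2), we find a = 18.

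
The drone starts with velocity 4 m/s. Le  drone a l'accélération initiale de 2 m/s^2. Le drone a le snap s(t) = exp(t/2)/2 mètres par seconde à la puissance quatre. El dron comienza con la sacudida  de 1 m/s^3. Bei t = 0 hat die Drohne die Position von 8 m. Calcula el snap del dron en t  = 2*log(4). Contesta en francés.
Nous avons le snap s(t) = exp(t/2)/2. En substituant t = 2*log(4): s(2*log(4)) = 2.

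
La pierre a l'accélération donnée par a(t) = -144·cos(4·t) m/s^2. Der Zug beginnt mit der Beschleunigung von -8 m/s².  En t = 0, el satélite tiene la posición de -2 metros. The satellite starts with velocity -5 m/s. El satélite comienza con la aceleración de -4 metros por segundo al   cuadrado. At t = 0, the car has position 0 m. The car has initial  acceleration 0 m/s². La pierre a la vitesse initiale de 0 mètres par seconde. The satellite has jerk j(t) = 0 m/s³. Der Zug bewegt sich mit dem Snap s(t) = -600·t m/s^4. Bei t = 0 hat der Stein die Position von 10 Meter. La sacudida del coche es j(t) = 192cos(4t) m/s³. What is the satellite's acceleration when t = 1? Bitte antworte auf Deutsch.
Um dies zu lösen, müssen wir 1 Integral unserer Gleichung für den Ruck j(t) = 0 finden. Durch Integration von dem Ruck und Verwendung der Anfangsbedingung a(0) = -4, erhalten wir a(t) = -4. Wir haben die Beschleunigung a(t) = -4. Durch Einsetzen von t = 1: a(1) = -4.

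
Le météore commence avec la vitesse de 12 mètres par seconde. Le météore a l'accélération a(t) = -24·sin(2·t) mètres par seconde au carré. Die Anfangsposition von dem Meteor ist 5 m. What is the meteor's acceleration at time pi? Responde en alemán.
Wir haben die Beschleunigung a(t) = -24·sin(2·t). Durch Einsetzen von t = pi: a(pi) = 0.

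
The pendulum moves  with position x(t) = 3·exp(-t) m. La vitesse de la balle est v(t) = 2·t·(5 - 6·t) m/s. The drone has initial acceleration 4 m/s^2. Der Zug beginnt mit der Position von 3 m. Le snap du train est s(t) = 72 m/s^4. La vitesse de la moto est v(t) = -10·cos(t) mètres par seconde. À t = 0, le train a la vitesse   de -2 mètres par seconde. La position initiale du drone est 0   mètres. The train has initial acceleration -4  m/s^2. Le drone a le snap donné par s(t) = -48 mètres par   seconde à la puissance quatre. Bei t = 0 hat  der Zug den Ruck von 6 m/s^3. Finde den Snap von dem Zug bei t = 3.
Aus der Gleichung für den Snap s(t) = 72, setzen wir t = 3 ein und erhalten s = 72.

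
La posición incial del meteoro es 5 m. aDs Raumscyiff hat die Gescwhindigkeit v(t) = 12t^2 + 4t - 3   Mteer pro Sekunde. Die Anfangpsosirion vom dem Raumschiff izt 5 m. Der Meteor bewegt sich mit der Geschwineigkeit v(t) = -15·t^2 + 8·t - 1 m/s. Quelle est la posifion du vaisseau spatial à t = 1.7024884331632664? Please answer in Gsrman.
Um dies zu lösen, müssen wir 1 Stammfunktion unserer Gleichung für die Geschwindigkeit v(t) = 12·t^2 + 4·t - 3 finden. Die Stammfunktion von der Geschwindigkeit ist die Position. Mit x(0) = 5 erhalten wir x(t) = 4·t^3 + 2·t^2 - 3·t + 5. Mit x(t) = 4·t^3 + 2·t^2 - 3·t + 5 und Einsetzen von t = 1.7024884331632664, finden wir x = 25.4278936772702.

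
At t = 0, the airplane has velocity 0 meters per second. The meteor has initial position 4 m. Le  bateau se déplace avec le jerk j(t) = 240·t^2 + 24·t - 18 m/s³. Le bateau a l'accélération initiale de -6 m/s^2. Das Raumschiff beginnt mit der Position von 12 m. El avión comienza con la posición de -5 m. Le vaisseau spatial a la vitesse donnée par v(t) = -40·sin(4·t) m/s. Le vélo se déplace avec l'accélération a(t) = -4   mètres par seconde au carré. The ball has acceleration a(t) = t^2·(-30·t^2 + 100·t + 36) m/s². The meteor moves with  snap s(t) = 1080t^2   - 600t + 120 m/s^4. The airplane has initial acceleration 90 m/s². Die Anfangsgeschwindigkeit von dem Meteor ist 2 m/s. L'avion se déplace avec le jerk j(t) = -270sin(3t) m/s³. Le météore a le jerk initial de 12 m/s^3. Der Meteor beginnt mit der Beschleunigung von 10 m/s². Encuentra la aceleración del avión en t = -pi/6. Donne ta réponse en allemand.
Wir müssen unsere Gleichung für den Ruck j(t) = -270·sin(3·t) 1-mal integrieren. Das Integral von dem Ruck, mit a(0) = 90, ergibt die Beschleunigung: a(t) = 90·cos(3·t). Mit a(t) = 90·cos(3·t) und Einsetzen von t = -pi/6, finden wir a = 0.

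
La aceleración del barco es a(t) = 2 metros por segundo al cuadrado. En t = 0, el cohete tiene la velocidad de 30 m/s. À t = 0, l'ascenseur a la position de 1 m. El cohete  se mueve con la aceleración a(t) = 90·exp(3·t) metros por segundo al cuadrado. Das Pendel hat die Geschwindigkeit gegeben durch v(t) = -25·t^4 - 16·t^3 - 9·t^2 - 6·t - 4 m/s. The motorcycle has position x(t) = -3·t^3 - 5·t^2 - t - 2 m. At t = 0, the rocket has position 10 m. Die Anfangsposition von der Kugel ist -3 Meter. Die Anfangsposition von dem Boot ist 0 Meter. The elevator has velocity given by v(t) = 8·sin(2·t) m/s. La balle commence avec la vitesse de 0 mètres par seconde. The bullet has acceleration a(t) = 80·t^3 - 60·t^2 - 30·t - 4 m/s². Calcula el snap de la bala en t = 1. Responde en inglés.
To solve this, we need to take 2 derivatives of our acceleration equation a(t) = 80·t^3 - 60·t^2 - 30·t - 4. The derivative of acceleration gives jerk: j(t) = 240·t^2 - 120·t - 30. Differentiating jerk, we get snap: s(t) = 480·t - 120. From the given snap equation s(t) = 480·t - 120, we substitute t = 1 to get s = 360.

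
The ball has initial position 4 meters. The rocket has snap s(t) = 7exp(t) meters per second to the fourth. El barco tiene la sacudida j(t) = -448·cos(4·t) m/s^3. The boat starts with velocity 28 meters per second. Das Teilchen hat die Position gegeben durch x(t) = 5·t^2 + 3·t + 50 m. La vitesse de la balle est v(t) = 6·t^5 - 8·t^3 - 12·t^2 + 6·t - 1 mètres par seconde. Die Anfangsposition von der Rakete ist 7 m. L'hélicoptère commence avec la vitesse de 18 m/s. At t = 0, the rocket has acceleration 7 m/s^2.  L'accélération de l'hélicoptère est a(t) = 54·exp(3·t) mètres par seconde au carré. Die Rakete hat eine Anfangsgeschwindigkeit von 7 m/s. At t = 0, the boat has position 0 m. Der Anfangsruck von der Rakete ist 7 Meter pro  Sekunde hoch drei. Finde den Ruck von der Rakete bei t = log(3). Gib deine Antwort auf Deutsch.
Wir müssen unsere Gleichung für den Snap s(t) = 7·exp(t) 1-mal integrieren. Das Integral von dem Snap, mit j(0) = 7, ergibt den Ruck: j(t) = 7·exp(t). Wir haben den Ruck j(t) = 7·exp(t). Durch Einsetzen von t = log(3): j(log(3)) = 21.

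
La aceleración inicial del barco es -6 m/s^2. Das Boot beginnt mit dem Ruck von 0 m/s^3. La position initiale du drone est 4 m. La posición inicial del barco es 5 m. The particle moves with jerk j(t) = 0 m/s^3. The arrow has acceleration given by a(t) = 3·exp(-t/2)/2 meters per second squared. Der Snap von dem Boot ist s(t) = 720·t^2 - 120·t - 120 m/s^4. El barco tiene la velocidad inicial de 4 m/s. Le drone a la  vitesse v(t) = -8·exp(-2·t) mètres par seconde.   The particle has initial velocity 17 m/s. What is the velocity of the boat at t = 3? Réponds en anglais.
We must find the antiderivative of our snap equation s(t) = 720·t^2 - 120·t - 120 3 times. Finding the integral of s(t) and using j(0) = 0: j(t) = 60·t·(4·t^2 - t - 2). Integrating jerk and using the initial condition a(0) = -6, we get a(t) = 60·t^4 - 20·t^3 - 60·t^2 - 6. The antiderivative of acceleration is velocity. Using v(0) = 4, we get v(t) = 12·t^5 - 5·t^4 - 20·t^3 - 6·t + 4. We have velocity v(t) = 12·t^5 - 5·t^4 - 20·t^3 - 6·t + 4. Substituting t = 3: v(3) = 1957.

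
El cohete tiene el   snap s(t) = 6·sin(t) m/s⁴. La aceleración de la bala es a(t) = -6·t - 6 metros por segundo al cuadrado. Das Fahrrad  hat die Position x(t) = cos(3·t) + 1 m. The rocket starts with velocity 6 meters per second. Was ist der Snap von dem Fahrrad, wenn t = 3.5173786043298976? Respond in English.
To solve this, we need to take 4 derivatives of our position equation x(t) = cos(3·t) + 1. Taking d/dt of x(t), we find v(t) = -3·sin(3·t). Differentiating velocity, we get acceleration: a(t) = -9·cos(3·t). The derivative of acceleration gives jerk: j(t) = 27·sin(3·t). The derivative of jerk gives snap: s(t) = 81·cos(3·t). Using s(t) = 81·cos(3·t) and substituting t = 3.5173786043298976, we find s = -34.7528804317280.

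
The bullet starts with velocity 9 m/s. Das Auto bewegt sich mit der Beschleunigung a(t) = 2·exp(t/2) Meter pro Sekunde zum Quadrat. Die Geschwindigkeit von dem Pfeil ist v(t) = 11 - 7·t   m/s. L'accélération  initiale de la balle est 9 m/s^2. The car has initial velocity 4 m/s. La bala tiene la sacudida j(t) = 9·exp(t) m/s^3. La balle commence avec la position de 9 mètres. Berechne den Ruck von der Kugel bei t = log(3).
Mit j(t) = 9·exp(t) und Einsetzen von t = log(3), finden wir j = 27.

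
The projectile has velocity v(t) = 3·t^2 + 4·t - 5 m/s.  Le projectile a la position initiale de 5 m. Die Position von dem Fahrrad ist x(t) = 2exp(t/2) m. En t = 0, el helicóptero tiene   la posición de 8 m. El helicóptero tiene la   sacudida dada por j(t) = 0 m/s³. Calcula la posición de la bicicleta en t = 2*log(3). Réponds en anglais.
We have position x(t) = 2·exp(t/2). Substituting t = 2*log(3): x(2*log(3)) = 6.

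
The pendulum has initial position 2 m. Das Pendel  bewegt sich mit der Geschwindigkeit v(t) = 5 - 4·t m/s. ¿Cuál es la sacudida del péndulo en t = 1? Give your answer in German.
Ausgehend von der Geschwindigkeit v(t) = 5 - 4·t, nehmen wir 2 Ableitungen. Mit d/dt von v(t) finden wir a(t) = -4. Die Ableitung von der Beschleunigung ergibt den Ruck: j(t) = 0. Mit j(t) = 0 und Einsetzen von t = 1, finden wir j = 0.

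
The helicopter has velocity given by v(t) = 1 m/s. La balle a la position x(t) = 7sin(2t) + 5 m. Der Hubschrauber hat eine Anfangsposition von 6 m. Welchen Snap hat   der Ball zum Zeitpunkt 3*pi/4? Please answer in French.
En partant de la position x(t) = 7·sin(2·t) + 5, nous prenons 4 dérivées. En dérivant la position, nous obtenons la vitesse: v(t) = 14·cos(2·t). En dérivant la vitesse, nous obtenons l'accélération: a(t) = -28·sin(2·t). En prenant d/dt de a(t), nous trouvons j(t) = -56·cos(2·t). En dérivant le jerk, nous obtenons le snap: s(t) = 112·sin(2·t). Nous avons le snap s(t) = 112·sin(2·t). En substituant t = 3*pi/4: s(3*pi/4) = -112.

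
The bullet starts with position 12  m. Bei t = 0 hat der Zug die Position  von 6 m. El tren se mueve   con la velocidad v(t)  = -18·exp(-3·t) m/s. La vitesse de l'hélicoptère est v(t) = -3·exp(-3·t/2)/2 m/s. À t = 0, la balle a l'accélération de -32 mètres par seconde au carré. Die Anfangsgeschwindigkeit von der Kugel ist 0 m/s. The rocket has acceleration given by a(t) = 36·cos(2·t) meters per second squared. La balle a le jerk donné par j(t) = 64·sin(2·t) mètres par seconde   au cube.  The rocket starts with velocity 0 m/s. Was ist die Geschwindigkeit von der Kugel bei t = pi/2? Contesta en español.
Partiendo de la sacudida j(t) = 64·sin(2·t), tomamos 2 integrales. La antiderivada de la sacudida, con a(0) = -32, da la aceleración: a(t) = -32·cos(2·t). Tomando ∫a(t)dt y aplicando v(0) = 0, encontramos v(t) = -16·sin(2·t). Usando v(t) = -16·sin(2·t) y sustituyendo t = pi/2, encontramos v = 0.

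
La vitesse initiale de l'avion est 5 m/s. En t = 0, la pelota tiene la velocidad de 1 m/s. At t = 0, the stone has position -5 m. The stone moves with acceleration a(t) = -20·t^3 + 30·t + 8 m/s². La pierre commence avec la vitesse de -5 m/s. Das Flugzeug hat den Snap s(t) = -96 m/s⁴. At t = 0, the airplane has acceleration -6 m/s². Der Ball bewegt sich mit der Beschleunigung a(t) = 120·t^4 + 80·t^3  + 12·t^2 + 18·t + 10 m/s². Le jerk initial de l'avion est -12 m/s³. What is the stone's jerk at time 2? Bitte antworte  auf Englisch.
To solve this, we need to take 1 derivative of our acceleration equation a(t) = -20·t^3 + 30·t + 8. Taking d/dt of a(t), we find j(t) = 30 - 60·t^2. Using j(t) = 30 - 60·t^2 and substituting t = 2, we find j = -210.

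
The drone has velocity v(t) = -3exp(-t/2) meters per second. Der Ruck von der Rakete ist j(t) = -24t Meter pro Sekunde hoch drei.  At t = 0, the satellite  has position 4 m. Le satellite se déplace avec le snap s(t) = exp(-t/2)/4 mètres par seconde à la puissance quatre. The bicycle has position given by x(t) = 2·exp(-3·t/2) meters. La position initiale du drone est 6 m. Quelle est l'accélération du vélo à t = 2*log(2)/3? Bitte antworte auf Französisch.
Pour résoudre ceci, nous devons prendre 2 dérivées de notre équation de la position x(t) = 2·exp(-3·t/2). En dérivant la position, nous obtenons la vitesse: v(t) = -3·exp(-3·t/2). En prenant d/dt de v(t), nous trouvons a(t) = 9·exp(-3·t/2)/2. En utilisant a(t) = 9·exp(-3·t/2)/2 et en substituant t = 2*log(2)/3, nous trouvons a = 9/4.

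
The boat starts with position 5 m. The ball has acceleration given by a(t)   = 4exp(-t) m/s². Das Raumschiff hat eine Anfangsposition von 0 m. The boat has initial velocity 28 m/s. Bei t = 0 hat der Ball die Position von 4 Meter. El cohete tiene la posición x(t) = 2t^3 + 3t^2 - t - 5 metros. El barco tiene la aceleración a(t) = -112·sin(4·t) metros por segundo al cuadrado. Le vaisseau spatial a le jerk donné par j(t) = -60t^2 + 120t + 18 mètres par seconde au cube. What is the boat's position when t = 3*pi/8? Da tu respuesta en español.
Debemos encontrar la integral de nuestra ecuación de la aceleración a(t) = -112·sin(4·t) 2 veces. Tomando ∫a(t)dt y aplicando v(0) = 28, encontramos v(t) = 28·cos(4·t). La antiderivada de la velocidad, con x(0) = 5, da la posición: x(t) = 7·sin(4·t) + 5. Usando x(t) = 7·sin(4·t) + 5 y sustituyendo t = 3*pi/8, encontramos x = -2.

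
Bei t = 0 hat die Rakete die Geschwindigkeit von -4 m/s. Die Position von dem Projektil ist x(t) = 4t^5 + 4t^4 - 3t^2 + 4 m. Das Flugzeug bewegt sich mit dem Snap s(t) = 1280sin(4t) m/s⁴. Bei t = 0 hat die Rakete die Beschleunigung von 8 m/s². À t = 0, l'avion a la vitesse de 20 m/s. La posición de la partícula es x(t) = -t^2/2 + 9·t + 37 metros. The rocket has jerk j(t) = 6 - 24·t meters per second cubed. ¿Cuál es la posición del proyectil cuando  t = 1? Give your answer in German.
Aus der Gleichung für die Position x(t) = 4·t^5 + 4·t^4 - 3·t^2 + 4, setzen wir t = 1 ein und erhalten x = 9.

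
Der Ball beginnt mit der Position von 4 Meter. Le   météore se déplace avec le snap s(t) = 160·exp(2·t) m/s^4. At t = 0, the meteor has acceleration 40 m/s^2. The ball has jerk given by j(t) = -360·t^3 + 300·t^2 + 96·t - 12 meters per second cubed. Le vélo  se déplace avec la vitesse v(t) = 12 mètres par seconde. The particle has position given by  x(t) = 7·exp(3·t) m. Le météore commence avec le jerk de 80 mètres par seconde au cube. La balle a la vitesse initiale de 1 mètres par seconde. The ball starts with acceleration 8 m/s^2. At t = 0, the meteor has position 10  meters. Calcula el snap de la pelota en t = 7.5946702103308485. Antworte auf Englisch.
Starting from jerk j(t) = -360·t^3 + 300·t^2 + 96·t - 12, we take 1 derivative. The derivative of jerk gives snap: s(t) = -1080·t^2 + 600·t + 96. Using s(t) = -1080·t^2 + 600·t + 96 and substituting t = 7.5946702103308485, we find s = -57640.5347257832.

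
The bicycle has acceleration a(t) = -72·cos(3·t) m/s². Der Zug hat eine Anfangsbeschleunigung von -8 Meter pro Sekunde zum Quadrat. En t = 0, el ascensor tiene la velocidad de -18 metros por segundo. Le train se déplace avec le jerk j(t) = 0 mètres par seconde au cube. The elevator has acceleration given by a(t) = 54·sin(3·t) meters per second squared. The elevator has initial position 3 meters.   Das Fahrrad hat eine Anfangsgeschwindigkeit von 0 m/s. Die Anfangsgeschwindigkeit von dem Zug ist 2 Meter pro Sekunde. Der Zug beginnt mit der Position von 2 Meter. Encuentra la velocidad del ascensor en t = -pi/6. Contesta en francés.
Pour résoudre ceci, nous devons prendre 1 primitive de notre équation de l'accélération a(t) = 54·sin(3·t). En prenant ∫a(t)dt et en appliquant v(0) = -18, nous trouvons v(t) = -18·cos(3·t). En utilisant v(t) = -18·cos(3·t) et en substituant t = -pi/6, nous trouvons v = 0.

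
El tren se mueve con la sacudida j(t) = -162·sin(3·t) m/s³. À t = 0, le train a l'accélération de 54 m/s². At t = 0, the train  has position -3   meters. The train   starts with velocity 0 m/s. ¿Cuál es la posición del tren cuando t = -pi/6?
Para resolver esto, necesitamos tomar 3 antiderivadas de nuestra ecuación de la sacudida j(t) = -162·sin(3·t). Integrando la sacudida y usando la condición inicial a(0) = 54, obtenemos a(t) = 54·cos(3·t). La antiderivada de la aceleración, con v(0) = 0, da la velocidad: v(t) = 18·sin(3·t). La antiderivada de la velocidad es la posición. Usando x(0) = -3, obtenemos x(t) = 3 - 6·cos(3·t). De la ecuación de la posición x(t) = 3 - 6·cos(3·t), sustituimos t = -pi/6 para obtener x = 3.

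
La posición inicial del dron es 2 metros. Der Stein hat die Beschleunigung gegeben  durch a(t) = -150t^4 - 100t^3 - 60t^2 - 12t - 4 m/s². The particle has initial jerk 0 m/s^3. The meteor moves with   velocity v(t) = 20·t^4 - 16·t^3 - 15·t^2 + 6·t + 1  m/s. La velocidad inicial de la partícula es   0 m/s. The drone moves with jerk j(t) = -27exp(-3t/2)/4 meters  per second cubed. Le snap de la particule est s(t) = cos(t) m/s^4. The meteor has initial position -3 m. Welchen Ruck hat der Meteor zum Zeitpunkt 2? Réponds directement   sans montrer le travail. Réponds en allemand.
Die Antwort ist 738.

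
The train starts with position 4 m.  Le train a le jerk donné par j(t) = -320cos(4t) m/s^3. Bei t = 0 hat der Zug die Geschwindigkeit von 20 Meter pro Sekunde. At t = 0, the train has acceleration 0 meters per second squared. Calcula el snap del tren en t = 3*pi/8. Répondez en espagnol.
Debemos derivar nuestra ecuación de la sacudida j(t) = -320·cos(4·t) 1 vez. Tomando d/dt de j(t), encontramos s(t) = 1280·sin(4·t). Usando s(t) = 1280·sin(4·t) y sustituyendo t = 3*pi/8, encontramos s = -1280.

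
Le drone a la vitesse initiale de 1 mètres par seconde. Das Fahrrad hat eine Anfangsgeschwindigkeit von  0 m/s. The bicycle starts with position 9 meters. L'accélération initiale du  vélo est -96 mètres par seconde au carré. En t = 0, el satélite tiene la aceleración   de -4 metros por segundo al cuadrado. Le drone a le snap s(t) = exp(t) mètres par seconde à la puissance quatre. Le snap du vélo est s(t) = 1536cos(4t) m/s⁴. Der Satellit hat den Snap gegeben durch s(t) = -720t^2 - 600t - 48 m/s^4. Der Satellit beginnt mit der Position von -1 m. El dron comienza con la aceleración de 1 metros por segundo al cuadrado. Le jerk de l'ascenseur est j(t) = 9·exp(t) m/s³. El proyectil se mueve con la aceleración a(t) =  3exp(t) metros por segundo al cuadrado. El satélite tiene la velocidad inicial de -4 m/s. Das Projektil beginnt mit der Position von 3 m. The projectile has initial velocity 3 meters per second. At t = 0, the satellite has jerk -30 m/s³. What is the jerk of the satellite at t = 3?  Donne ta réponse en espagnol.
Partiendo del snap s(t) = -720·t^2 - 600·t - 48, tomamos 1 integral. La antiderivada del snap, con j(0) = -30, da la sacudida: j(t) = -240·t^3 - 300·t^2 - 48·t - 30. Usando j(t) = -240·t^3 - 300·t^2 - 48·t - 30 y sustituyendo t = 3, encontramos j = -9354.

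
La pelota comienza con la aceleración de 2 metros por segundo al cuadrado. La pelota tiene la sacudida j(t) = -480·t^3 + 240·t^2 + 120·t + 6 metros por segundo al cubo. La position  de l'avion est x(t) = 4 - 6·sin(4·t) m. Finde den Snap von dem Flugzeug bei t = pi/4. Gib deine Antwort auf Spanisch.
Partiendo de la posición x(t) = 4 - 6·sin(4·t), tomamos 4 derivadas. Derivando la posición, obtenemos la velocidad: v(t) = -24·cos(4·t). Derivando la velocidad, obtenemos la aceleración: a(t) = 96·sin(4·t). La derivada de la aceleración da la sacudida: j(t) = 384·cos(4·t). Tomando d/dt de j(t), encontramos s(t) = -1536·sin(4·t). De la ecuación del snap s(t) = -1536·sin(4·t), sustituimos t = pi/4 para obtener s = 0.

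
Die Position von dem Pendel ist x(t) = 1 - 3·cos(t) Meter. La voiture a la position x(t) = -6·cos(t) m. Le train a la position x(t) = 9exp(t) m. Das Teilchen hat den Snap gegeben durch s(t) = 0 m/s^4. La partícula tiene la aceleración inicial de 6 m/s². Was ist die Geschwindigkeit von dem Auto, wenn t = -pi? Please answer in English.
Starting from position x(t) = -6·cos(t), we take 1 derivative. Differentiating position, we get velocity: v(t) = 6·sin(t). Using v(t) = 6·sin(t) and substituting t = -pi, we find v = 0.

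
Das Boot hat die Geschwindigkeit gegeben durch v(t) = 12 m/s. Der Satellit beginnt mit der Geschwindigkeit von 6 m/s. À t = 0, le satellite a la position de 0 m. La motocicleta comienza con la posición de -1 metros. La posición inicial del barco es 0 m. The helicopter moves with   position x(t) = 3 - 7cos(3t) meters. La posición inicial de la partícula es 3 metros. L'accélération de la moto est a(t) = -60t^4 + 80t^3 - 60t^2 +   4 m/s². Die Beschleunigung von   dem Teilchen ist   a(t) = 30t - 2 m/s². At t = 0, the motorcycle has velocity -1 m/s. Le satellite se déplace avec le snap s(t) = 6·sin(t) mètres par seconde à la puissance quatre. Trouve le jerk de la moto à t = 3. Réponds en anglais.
We must differentiate our acceleration equation a(t) = -60·t^4 + 80·t^3 - 60·t^2 + 4 1 time. The derivative of acceleration gives jerk: j(t) = -240·t^3 + 240·t^2 - 120·t. Using j(t) = -240·t^3 + 240·t^2 - 120·t and substituting t = 3, we find j = -4680.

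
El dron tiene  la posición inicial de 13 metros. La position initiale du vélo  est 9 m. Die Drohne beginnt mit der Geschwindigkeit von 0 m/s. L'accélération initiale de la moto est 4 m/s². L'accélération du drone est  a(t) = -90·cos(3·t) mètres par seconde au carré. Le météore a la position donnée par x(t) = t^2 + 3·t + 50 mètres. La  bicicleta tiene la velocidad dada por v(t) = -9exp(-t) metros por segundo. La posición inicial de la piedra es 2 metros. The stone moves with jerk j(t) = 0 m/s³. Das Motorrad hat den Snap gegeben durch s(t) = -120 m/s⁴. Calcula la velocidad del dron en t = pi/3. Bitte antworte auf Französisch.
Pour résoudre ceci, nous devons prendre 1 intégrale de notre équation de l'accélération a(t) = -90·cos(3·t). L'intégrale de l'accélération, avec v(0) = 0, donne la vitesse: v(t) = -30·sin(3·t). En utilisant v(t) = -30·sin(3·t) et en substituant t = pi/3, nous trouvons v = 0.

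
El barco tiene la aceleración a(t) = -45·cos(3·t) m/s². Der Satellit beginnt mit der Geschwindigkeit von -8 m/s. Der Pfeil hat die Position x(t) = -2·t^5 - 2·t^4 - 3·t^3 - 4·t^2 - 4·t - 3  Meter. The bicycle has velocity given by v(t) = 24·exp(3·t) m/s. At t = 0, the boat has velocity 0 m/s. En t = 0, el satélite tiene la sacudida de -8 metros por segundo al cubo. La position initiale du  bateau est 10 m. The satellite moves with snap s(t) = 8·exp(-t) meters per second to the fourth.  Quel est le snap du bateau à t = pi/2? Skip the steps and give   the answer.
Le snap à t = pi/2 est s = 0.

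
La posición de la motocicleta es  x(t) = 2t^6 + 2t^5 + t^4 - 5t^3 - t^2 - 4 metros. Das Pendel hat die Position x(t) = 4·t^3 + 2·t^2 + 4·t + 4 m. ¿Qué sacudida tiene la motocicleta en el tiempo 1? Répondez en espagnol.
Partiendo de la posición x(t) = 2·t^6 + 2·t^5 + t^4 - 5·t^3 - t^2 - 4, tomamos 3 derivadas. La derivada de la posición da la velocidad: v(t) = 12·t^5 + 10·t^4 + 4·t^3 - 15·t^2 - 2·t. Derivando la velocidad, obtenemos la aceleración: a(t) = 60·t^4 + 40·t^3 + 12·t^2 - 30·t - 2. Tomando d/dt de a(t), encontramos j(t) = 240·t^3 + 120·t^2 + 24·t - 30. Usando j(t) = 240·t^3 + 120·t^2 + 24·t - 30 y sustituyendo t = 1, encontramos j = 354.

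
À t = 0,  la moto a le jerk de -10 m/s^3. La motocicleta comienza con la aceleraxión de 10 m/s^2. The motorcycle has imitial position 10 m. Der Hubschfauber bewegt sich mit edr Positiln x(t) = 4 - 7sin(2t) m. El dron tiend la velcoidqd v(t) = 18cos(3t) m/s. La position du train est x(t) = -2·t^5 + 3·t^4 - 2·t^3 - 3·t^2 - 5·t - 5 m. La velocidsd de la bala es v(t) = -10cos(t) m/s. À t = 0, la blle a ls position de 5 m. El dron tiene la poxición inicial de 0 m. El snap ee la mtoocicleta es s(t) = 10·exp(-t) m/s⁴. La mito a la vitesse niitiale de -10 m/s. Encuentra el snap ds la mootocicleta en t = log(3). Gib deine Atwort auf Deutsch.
Mit s(t) = 10·exp(-t) und Einsetzen von t = log(3), finden wir s = 10/3.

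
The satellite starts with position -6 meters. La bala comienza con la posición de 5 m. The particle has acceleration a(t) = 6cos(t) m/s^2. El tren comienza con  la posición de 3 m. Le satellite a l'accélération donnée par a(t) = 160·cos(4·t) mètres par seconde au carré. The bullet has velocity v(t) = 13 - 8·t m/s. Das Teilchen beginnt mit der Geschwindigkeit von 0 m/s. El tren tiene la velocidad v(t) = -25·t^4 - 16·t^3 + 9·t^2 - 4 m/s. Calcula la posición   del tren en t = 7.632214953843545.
Necesitamos integrar nuestra ecuación de la velocidad v(t) = -25·t^4 - 16·t^3 + 9·t^2 - 4 1 vez. Tomando ∫v(t)dt y aplicando x(0) = 3, encontramos x(t) = -5·t^5 - 4·t^4 + 3·t^3 - 4·t + 3. Tenemos la posición x(t) = -5·t^5 - 4·t^4 + 3·t^3 - 4·t + 3. Sustituyendo t = 7.632214953843545: x(7.632214953843545) = -141752.408226126.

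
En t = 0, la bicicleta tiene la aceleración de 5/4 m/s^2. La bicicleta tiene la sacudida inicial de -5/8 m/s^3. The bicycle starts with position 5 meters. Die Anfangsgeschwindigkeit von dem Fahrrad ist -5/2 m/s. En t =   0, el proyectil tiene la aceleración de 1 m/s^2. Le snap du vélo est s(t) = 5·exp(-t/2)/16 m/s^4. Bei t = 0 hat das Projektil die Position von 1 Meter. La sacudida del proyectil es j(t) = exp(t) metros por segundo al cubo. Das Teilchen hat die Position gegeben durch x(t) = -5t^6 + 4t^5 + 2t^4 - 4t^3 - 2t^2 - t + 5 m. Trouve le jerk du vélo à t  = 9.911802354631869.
Nous devons intégrer notre équation du snap s(t) = 5·exp(-t/2)/16 1 fois. L'intégrale du snap, avec j(0) = -5/8, donne le jerk: j(t) = -5·exp(-t/2)/8. Nous avons le jerk j(t) = -5·exp(-t/2)/8. En substituant t = 9.911802354631869: j(9.911802354631869) = -0.00440108223165548.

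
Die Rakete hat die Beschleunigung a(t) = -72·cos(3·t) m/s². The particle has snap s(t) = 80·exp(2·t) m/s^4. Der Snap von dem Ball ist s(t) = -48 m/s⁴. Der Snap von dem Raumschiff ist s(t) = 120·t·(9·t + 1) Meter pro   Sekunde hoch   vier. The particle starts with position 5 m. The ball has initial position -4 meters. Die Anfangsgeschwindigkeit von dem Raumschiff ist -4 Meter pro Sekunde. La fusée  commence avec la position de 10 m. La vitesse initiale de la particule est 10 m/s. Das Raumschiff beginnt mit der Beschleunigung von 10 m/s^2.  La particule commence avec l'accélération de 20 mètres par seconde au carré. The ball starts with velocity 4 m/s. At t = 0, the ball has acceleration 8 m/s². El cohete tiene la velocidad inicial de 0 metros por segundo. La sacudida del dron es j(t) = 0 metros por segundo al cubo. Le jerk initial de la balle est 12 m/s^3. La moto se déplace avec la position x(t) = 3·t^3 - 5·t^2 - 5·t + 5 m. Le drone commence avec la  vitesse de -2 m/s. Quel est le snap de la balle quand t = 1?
De l'équation du snap s(t) = -48, nous substituons t = 1 pour obtenir s = -48.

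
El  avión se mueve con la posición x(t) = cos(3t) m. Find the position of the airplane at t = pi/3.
From the given position equation x(t) = cos(3·t), we substitute t = pi/3 to get x = -1.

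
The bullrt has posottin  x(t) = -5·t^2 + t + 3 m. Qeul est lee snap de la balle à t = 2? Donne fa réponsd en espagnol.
Debemos derivar nuestra ecuación de la posición x(t) = -5·t^2 + t + 3 4 veces. La derivada de la posición da la velocidad: v(t) = 1 - 10·t. Derivando la velocidad, obtenemos la aceleración: a(t) = -10. La derivada de la aceleración da la sacudida: j(t) = 0. Derivando la sacudida, obtenemos el snap: s(t) = 0. Tenemos el snap s(t) = 0. Sustituyendo t = 2: s(2) = 0.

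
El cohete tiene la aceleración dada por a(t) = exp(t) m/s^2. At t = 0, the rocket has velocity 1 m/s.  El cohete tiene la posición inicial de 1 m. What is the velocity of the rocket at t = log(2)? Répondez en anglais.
Starting from acceleration a(t) = exp(t), we take 1 antiderivative. Finding the integral of a(t) and using v(0) = 1: v(t) = exp(t). We have velocity v(t) = exp(t). Substituting t = log(2): v(log(2)) = 2.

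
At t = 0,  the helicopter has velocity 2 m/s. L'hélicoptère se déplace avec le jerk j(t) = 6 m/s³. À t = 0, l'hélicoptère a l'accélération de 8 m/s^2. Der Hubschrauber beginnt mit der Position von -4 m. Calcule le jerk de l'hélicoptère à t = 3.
De l'équation du jerk j(t) = 6, nous substituons t = 3 pour obtenir j = 6.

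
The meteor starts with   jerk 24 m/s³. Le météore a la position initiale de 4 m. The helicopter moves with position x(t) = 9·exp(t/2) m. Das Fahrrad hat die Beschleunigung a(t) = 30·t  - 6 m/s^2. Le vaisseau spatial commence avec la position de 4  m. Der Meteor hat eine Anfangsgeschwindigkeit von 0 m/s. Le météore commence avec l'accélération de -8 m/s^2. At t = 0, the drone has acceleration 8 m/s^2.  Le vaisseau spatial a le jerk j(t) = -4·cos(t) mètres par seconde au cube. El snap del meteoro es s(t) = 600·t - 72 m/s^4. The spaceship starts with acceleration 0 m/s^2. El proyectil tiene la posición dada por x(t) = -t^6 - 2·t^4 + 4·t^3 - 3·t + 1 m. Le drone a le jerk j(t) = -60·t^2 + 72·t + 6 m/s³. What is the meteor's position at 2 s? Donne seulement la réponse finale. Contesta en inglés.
The position at t = 2 is x = 132.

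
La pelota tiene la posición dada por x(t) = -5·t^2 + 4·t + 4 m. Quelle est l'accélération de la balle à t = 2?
Pour résoudre ceci, nous devons prendre 2 dérivées de notre équation de la position x(t) = -5·t^2 + 4·t + 4. En prenant d/dt de x(t), nous trouvons v(t) = 4 - 10·t. En prenant d/dt de v(t), nous trouvons a(t) = -10. De l'équation de l'accélération a(t) = -10, nous substituons t = 2 pour obtenir a = -10.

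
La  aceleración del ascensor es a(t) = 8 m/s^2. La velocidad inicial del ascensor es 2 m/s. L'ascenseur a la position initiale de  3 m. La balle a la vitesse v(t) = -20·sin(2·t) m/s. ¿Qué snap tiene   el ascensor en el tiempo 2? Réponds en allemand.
Wir müssen unsere Gleichung für die Beschleunigung a(t) = 8 2-mal ableiten. Durch Ableiten von der Beschleunigung erhalten wir den Ruck: j(t) = 0. Mit d/dt von j(t) finden wir s(t) = 0. Wir haben den Snap s(t) = 0. Durch Einsetzen von t = 2: s(2) = 0.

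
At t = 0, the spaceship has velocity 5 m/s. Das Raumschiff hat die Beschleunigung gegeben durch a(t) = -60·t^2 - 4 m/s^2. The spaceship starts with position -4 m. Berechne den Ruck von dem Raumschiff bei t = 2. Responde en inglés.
Starting from acceleration a(t) = -60·t^2 - 4, we take 1 derivative. Differentiating acceleration, we get jerk: j(t) = -120·t. From the given jerk equation j(t) = -120·t, we substitute t = 2 to get j = -240.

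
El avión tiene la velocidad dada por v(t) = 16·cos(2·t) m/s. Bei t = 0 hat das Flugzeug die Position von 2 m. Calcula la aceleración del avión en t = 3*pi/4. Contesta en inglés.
To solve this, we need to take 1 derivative of our velocity equation v(t) = 16·cos(2·t). Differentiating velocity, we get acceleration: a(t) = -32·sin(2·t). From the given acceleration equation a(t) = -32·sin(2·t), we substitute t = 3*pi/4 to get a = 32.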